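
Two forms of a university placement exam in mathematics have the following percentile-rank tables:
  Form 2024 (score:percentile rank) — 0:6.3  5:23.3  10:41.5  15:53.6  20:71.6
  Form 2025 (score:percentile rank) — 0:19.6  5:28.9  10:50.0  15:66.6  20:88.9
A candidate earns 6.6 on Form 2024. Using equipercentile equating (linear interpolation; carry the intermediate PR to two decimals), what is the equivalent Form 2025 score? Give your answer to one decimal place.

PR of 6.6 on Form 2024: 23.3 + (6.6 − 5)/(10 − 5) × (41.5 − 23.3) = 29.12
On Form 2025, PR 29.12 falls between score 5 (PR 28.9) and 10 (PR 50.0).
Interpolate: 5 + (29.12 − 28.9)/(50.0 − 28.9) × (10 − 5) = 5.1

5.1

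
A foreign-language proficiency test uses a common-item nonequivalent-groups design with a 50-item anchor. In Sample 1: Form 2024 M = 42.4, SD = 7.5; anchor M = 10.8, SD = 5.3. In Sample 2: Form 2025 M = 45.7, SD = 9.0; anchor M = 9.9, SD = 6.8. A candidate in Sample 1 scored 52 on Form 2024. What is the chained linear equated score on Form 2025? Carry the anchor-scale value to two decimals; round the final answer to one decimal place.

Form 2024 → anchor (Sample 1): v = (5.3/7.5)(52 − 42.4) + 10.8 = 17.58
anchor → Form 2025 (Sample 2): y = (9.0/6.8)(17.58 − 9.9) + 45.7 = 55.9

55.9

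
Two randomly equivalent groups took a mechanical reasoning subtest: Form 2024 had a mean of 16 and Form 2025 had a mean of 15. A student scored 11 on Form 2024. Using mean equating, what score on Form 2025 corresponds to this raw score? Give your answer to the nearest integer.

10

Mean equating: y = x + (M_Y − M_X) = 11 + (15 − 16) = 10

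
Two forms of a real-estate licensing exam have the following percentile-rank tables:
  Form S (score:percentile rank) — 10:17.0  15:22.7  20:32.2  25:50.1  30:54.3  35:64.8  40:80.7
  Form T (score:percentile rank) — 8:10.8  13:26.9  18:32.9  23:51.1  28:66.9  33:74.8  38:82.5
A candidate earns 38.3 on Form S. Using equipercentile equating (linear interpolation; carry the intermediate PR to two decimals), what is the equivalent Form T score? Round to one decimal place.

PR of 38.3 on Form S: 64.8 + (38.3 − 35)/(40 − 35) × (80.7 − 64.8) = 75.29
On Form T, PR 75.29 falls between score 33 (PR 74.8) and 38 (PR 82.5).
Interpolate: 33 + (75.29 − 74.8)/(82.5 − 74.8) × (38 − 33) = 33.3

33.3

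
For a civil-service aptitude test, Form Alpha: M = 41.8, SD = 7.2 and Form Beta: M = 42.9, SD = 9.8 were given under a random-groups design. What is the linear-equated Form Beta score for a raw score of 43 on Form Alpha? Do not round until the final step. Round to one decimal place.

44.5

Linear equating: y = (SD_Y/SD_X)(x − M_X) + M_Y
y = (9.8/7.2)(43 − 41.8) + 42.9
y = 1.361111 × 1.2 + 42.9 = 1.6333 + 42.9 = 44.5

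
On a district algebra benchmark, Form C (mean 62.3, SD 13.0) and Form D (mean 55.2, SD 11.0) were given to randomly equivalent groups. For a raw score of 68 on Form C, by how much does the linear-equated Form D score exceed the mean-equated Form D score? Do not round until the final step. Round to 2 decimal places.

-0.88

Mean-equated: 68 + (55.2 − 62.3) = 60.90
Linear-equated: (11.0/13.0)(68 − 62.3) + 55.2 = 60.023
Difference = 60.023 − 60.90 = -0.88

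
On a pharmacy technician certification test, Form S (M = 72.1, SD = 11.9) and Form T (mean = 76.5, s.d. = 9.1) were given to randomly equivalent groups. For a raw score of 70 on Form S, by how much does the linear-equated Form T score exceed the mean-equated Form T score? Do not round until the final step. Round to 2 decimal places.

Mean-equated: 70 + (76.5 − 72.1) = 74.40
Linear-equated: (9.1/11.9)(70 − 72.1) + 76.5 = 74.894
Difference = 74.894 − 74.40 = 0.49

0.49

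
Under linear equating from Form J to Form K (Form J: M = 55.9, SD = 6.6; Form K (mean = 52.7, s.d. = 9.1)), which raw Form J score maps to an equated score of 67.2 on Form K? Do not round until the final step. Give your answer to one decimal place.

66.4

Invert y = (SD_Y/SD_X)(x − M_X) + M_Y:
x = (SD_X/SD_Y)(y − M_Y) + M_X = (6.6/9.1)(67.2 − 52.7) + 55.9
x = 0.725275 × 14.500 + 55.9 = 66.4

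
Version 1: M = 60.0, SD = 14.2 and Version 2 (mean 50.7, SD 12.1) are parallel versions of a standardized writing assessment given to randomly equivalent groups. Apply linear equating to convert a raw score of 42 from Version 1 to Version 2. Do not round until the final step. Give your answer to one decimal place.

35.4

Linear equating: y = (SD_Y/SD_X)(x − M_X) + M_Y
y = (12.1/14.2)(42 − 60.0) + 50.7
y = 0.852113 × -18.0 + 50.7 = -15.3380 + 50.7 = 35.4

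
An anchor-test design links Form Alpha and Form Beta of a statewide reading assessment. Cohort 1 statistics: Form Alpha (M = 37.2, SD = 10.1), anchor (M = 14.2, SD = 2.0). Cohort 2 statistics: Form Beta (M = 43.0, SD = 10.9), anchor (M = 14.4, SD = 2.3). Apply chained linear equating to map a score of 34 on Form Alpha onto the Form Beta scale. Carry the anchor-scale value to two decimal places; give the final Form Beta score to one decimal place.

39.1

Form Alpha → anchor (Cohort 1): v = (2.0/10.1)(34 − 37.2) + 14.2 = 13.57
anchor → Form Beta (Cohort 2): y = (10.9/2.3)(13.57 − 14.4) + 43.0 = 39.1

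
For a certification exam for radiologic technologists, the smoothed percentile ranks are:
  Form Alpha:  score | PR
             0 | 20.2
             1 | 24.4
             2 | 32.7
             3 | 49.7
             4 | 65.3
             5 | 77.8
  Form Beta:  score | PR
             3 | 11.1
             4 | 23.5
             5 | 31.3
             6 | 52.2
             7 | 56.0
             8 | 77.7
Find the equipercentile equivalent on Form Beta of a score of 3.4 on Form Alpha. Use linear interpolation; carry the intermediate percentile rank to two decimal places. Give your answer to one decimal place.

PR of 3.4 on Form Alpha: 49.7 + (3.4 − 3)/(4 − 3) × (65.3 − 49.7) = 55.94
On Form Beta, PR 55.94 falls between score 6 (PR 52.2) and 7 (PR 56.0).
Interpolate: 6 + (55.94 − 52.2)/(56.0 − 52.2) × (7 − 6) = 7.0

7.0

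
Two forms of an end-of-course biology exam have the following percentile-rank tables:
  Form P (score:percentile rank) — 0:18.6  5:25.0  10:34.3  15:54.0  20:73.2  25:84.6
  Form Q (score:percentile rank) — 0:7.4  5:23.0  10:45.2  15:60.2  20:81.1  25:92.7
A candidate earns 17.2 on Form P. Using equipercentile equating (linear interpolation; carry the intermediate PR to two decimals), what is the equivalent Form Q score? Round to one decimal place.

PR of 17.2 on Form P: 54.0 + (17.2 − 15)/(20 − 15) × (73.2 − 54.0) = 62.45
On Form Q, PR 62.45 falls between score 15 (PR 60.2) and 20 (PR 81.1).
Interpolate: 15 + (62.45 − 60.2)/(81.1 − 60.2) × (20 − 15) = 15.5

15.5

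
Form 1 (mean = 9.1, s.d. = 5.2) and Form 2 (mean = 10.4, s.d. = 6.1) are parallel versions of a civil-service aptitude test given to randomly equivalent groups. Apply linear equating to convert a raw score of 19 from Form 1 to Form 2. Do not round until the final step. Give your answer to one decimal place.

22.0

Linear equating: y = (SD_Y/SD_X)(x − M_X) + M_Y
y = (6.1/5.2)(19 − 9.1) + 10.4
y = 1.173077 × 9.9 + 10.4 = 11.6135 + 10.4 = 22.0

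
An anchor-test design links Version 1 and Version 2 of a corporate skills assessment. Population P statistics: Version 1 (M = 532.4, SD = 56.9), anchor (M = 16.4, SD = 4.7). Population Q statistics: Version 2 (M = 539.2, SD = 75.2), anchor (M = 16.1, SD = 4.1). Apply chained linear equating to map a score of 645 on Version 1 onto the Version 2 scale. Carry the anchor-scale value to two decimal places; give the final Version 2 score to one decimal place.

Version 1 → anchor (Population P): v = (4.7/56.9)(645 − 532.4) + 16.4 = 25.70
anchor → Version 2 (Population Q): y = (75.2/4.1)(25.70 − 16.1) + 539.2 = 715.3

715.3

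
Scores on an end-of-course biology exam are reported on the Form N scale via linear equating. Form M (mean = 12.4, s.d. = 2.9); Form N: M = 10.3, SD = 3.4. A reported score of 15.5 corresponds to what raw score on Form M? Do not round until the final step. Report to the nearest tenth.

16.8

Invert y = (SD_Y/SD_X)(x − M_X) + M_Y:
x = (SD_X/SD_Y)(y − M_Y) + M_X = (2.9/3.4)(15.5 − 10.3) + 12.4
x = 0.852941 × 5.200 + 12.4 = 16.8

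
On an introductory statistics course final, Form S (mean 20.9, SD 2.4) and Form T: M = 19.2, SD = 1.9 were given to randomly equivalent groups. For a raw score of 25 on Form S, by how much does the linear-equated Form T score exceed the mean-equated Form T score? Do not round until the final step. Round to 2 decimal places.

-0.85

Mean-equated: 25 + (19.2 − 20.9) = 23.30
Linear-equated: (1.9/2.4)(25 − 20.9) + 19.2 = 22.446
Difference = 22.446 − 23.30 = -0.85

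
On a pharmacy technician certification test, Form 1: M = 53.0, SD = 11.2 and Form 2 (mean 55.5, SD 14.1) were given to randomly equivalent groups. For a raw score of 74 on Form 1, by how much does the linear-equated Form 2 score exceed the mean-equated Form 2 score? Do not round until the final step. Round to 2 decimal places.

Mean-equated: 74 + (55.5 − 53.0) = 76.50
Linear-equated: (14.1/11.2)(74 − 53.0) + 55.5 = 81.938
Difference = 81.938 − 76.50 = 5.44

5.44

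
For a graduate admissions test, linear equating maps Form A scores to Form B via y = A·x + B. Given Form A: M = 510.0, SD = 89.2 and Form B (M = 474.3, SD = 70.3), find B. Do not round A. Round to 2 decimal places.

72.36

A = SD_Y / SD_X = 70.3 / 89.2 = 0.788117
B = M_Y − A·M_X = 474.3 − 0.788117 × 510.0 = 72.36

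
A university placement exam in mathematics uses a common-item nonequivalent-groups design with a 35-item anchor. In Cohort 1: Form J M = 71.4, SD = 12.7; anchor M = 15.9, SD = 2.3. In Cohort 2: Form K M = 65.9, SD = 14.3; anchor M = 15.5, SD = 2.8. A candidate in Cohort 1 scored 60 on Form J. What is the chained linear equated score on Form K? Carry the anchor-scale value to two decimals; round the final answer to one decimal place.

57.4

Form J → anchor (Cohort 1): v = (2.3/12.7)(60 − 71.4) + 15.9 = 13.84
anchor → Form K (Cohort 2): y = (14.3/2.8)(13.84 − 15.5) + 65.9 = 57.4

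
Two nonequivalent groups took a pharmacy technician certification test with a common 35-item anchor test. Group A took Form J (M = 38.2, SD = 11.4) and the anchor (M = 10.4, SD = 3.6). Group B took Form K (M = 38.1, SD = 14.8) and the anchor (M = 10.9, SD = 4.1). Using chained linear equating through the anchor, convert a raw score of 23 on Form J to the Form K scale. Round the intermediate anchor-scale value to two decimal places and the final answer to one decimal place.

19.0

Form J → anchor (Group A): v = (3.6/11.4)(23 − 38.2) + 10.4 = 5.60
anchor → Form K (Group B): y = (14.8/4.1)(5.60 − 10.9) + 38.1 = 19.0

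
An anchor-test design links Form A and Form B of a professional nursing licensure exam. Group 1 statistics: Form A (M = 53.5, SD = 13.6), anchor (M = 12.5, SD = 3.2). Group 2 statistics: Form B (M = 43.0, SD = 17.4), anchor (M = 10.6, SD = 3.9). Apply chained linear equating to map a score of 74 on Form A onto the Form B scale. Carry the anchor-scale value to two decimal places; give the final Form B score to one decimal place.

73.0

Form A → anchor (Group 1): v = (3.2/13.6)(74 − 53.5) + 12.5 = 17.32
anchor → Form B (Group 2): y = (17.4/3.9)(17.32 − 10.6) + 43.0 = 73.0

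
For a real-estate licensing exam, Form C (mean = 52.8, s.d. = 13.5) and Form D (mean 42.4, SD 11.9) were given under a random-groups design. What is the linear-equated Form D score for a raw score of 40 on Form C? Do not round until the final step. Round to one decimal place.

Linear equating: y = (SD_Y/SD_X)(x − M_X) + M_Y
y = (11.9/13.5)(40 − 52.8) + 42.4
y = 0.881481 × -12.8 + 42.4 = -11.2830 + 42.4 = 31.1

31.1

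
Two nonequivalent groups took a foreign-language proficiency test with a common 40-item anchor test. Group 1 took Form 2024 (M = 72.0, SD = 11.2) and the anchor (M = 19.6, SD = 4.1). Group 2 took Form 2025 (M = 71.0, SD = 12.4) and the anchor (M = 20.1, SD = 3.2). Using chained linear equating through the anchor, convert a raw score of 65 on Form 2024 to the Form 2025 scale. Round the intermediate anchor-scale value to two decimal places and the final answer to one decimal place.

Form 2024 → anchor (Group 1): v = (4.1/11.2)(65 − 72.0) + 19.6 = 17.04
anchor → Form 2025 (Group 2): y = (12.4/3.2)(17.04 − 20.1) + 71.0 = 59.1

59.1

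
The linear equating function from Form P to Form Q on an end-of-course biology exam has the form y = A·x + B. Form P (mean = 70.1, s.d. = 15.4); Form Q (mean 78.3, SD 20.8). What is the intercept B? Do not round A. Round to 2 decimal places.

A = SD_Y / SD_X = 20.8 / 15.4 = 1.350649
B = M_Y − A·M_X = 78.3 − 1.350649 × 70.1 = -16.38

-16.38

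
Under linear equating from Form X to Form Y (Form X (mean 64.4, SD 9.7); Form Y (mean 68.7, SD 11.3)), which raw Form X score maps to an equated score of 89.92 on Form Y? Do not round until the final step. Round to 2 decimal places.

Invert y = (SD_Y/SD_X)(x − M_X) + M_Y:
x = (SD_X/SD_Y)(y − M_Y) + M_X = (9.7/11.3)(89.92 − 68.7) + 64.4
x = 0.858407 × 21.220 + 64.4 = 82.62

82.62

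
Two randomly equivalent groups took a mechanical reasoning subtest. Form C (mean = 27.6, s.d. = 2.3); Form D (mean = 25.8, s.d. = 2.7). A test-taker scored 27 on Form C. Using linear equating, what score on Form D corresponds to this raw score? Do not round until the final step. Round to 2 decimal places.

Linear equating: y = (SD_Y/SD_X)(x − M_X) + M_Y
y = (2.7/2.3)(27 − 27.6) + 25.8
y = 1.173913 × -0.6 + 25.8 = -0.7043 + 25.8 = 25.10

25.10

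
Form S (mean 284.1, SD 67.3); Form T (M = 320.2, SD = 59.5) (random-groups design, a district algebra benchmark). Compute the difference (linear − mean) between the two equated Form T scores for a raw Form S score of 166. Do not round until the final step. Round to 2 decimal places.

13.69

Mean-equated: 166 + (320.2 − 284.1) = 202.10
Linear-equated: (59.5/67.3)(166 − 284.1) + 320.2 = 215.788
Difference = 215.788 − 202.10 = 13.69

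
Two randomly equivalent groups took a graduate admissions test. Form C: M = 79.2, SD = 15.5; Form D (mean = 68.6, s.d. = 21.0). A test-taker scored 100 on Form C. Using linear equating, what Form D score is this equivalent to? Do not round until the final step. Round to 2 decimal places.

Linear equating: y = (SD_Y/SD_X)(x − M_X) + M_Y
y = (21.0/15.5)(100 − 79.2) + 68.6
y = 1.354839 × 20.8 + 68.6 = 28.1806 + 68.6 = 96.78

96.78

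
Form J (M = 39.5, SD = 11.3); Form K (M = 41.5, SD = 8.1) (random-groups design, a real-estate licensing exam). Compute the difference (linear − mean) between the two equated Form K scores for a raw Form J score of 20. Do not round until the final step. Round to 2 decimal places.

Mean-equated: 20 + (41.5 − 39.5) = 22.00
Linear-equated: (8.1/11.3)(20 − 39.5) + 41.5 = 27.522
Difference = 27.522 − 22.00 = 5.52

5.52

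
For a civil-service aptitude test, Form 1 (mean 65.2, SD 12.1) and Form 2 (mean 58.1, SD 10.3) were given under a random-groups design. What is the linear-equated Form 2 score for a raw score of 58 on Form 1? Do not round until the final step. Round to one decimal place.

52.0

Linear equating: y = (SD_Y/SD_X)(x − M_X) + M_Y
y = (10.3/12.1)(58 − 65.2) + 58.1
y = 0.851240 × -7.2 + 58.1 = -6.1289 + 58.1 = 52.0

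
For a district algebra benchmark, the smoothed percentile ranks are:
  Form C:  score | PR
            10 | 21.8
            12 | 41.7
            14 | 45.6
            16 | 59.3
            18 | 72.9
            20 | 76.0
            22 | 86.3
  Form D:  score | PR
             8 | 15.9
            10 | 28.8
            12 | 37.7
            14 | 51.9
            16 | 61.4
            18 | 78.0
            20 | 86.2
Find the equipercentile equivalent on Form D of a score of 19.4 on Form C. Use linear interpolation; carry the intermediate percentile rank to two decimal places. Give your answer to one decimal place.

17.6

PR of 19.4 on Form C: 72.9 + (19.4 − 18)/(20 − 18) × (76.0 − 72.9) = 75.07
On Form D, PR 75.07 falls between score 16 (PR 61.4) and 18 (PR 78.0).
Interpolate: 16 + (75.07 − 61.4)/(78.0 − 61.4) × (18 − 16) = 17.6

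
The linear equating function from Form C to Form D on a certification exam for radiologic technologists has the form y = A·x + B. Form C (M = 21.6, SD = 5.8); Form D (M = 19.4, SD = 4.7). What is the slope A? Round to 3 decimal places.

0.810

A = SD_Y / SD_X = 4.7 / 5.8 = 0.810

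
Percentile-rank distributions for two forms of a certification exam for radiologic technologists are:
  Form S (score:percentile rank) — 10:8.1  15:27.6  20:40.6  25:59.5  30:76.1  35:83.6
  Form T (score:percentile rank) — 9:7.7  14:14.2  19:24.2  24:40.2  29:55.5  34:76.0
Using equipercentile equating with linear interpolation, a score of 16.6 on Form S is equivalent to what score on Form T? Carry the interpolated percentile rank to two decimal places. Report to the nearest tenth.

PR of 16.6 on Form S: 27.6 + (16.6 − 15)/(20 − 15) × (40.6 − 27.6) = 31.76
On Form T, PR 31.76 falls between score 19 (PR 24.2) and 24 (PR 40.2).
Interpolate: 19 + (31.76 − 24.2)/(40.2 − 24.2) × (24 − 19) = 21.4

21.4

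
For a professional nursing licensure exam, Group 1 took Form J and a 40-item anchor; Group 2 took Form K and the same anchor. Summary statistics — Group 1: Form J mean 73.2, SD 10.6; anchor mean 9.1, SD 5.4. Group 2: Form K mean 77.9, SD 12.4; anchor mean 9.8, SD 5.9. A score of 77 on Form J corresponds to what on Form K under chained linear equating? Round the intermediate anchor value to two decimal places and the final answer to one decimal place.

80.5

Form J → anchor (Group 1): v = (5.4/10.6)(77 − 73.2) + 9.1 = 11.04
anchor → Form K (Group 2): y = (12.4/5.9)(11.04 − 9.8) + 77.9 = 80.5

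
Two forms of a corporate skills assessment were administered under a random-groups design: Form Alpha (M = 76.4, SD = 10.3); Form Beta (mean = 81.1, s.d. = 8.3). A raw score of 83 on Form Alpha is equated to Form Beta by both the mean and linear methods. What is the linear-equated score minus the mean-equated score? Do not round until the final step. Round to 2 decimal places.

-1.28

Mean-equated: 83 + (81.1 − 76.4) = 87.70
Linear-equated: (8.3/10.3)(83 − 76.4) + 81.1 = 86.418
Difference = 86.418 − 87.70 = -1.28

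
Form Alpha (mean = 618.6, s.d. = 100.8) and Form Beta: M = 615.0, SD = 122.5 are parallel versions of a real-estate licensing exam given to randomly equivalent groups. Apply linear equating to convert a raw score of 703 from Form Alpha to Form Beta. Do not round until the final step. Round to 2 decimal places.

717.57

Linear equating: y = (SD_Y/SD_X)(x − M_X) + M_Y
y = (122.5/100.8)(703 − 618.6) + 615.0
y = 1.215278 × 84.4 + 615.0 = 102.5694 + 615.0 = 717.57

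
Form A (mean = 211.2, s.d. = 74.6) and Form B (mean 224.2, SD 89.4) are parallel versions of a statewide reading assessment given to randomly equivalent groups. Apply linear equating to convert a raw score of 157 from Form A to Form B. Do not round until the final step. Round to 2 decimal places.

Linear equating: y = (SD_Y/SD_X)(x − M_X) + M_Y
y = (89.4/74.6)(157 − 211.2) + 224.2
y = 1.198391 × -54.2 + 224.2 = -64.9528 + 224.2 = 159.25

159.25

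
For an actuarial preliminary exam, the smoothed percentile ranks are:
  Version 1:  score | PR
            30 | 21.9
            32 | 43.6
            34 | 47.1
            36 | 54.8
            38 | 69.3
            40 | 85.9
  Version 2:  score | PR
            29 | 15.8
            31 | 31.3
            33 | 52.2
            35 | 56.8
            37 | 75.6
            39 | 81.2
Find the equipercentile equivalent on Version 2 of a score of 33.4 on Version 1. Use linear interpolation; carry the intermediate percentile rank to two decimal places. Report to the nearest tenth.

PR of 33.4 on Version 1: 43.6 + (33.4 − 32)/(34 − 32) × (47.1 − 43.6) = 46.05
On Version 2, PR 46.05 falls between score 31 (PR 31.3) and 33 (PR 52.2).
Interpolate: 31 + (46.05 − 31.3)/(52.2 − 31.3) × (33 − 31) = 32.4

32.4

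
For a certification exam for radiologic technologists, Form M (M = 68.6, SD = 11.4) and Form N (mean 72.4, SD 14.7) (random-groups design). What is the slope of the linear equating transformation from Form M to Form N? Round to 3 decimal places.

A = SD_Y / SD_X = 14.7 / 11.4 = 1.289

1.289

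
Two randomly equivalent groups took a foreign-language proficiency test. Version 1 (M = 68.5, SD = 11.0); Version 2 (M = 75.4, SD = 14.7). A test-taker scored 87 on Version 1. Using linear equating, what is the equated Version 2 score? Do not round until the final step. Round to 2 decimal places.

Linear equating: y = (SD_Y/SD_X)(x − M_X) + M_Y
y = (14.7/11.0)(87 − 68.5) + 75.4
y = 1.336364 × 18.5 + 75.4 = 24.7227 + 75.4 = 100.12

100.12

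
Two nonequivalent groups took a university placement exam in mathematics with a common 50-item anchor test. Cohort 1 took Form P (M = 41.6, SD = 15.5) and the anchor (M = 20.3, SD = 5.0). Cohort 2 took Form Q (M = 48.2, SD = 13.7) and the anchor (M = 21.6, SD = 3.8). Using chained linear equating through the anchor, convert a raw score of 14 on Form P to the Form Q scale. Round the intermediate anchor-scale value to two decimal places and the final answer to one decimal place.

Form P → anchor (Cohort 1): v = (5.0/15.5)(14 − 41.6) + 20.3 = 11.40
anchor → Form Q (Cohort 2): y = (13.7/3.8)(11.40 − 21.6) + 48.2 = 11.4

11.4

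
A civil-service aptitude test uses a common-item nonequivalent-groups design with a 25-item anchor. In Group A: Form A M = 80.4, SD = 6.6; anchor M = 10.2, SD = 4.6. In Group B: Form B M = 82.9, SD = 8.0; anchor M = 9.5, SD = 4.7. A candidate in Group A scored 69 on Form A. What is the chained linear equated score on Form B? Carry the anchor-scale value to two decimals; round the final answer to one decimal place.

70.6

Form A → anchor (Group A): v = (4.6/6.6)(69 − 80.4) + 10.2 = 2.25
anchor → Form B (Group B): y = (8.0/4.7)(2.25 − 9.5) + 82.9 = 70.6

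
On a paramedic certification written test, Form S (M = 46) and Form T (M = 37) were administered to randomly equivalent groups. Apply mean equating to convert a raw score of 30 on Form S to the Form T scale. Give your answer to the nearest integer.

21

Mean equating: y = x + (M_Y − M_X) = 30 + (37 − 46) = 21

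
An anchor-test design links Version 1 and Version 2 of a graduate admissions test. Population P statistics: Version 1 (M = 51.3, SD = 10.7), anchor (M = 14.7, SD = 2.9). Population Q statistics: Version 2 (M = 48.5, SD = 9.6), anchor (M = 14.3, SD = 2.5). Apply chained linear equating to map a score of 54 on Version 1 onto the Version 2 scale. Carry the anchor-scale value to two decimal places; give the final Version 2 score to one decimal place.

52.8

Version 1 → anchor (Population P): v = (2.9/10.7)(54 − 51.3) + 14.7 = 15.43
anchor → Version 2 (Population Q): y = (9.6/2.5)(15.43 − 14.3) + 48.5 = 52.8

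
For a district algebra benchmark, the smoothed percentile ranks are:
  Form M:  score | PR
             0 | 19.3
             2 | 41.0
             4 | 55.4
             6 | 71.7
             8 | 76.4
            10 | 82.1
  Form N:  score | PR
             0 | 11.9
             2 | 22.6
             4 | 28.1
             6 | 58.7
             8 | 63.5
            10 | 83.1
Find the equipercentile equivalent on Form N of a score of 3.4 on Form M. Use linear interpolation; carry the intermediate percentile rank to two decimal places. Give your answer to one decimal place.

5.5

PR of 3.4 on Form M: 41.0 + (3.4 − 2)/(4 − 2) × (55.4 − 41.0) = 51.08
On Form N, PR 51.08 falls between score 4 (PR 28.1) and 6 (PR 58.7).
Interpolate: 4 + (51.08 − 28.1)/(58.7 − 28.1) × (6 − 4) = 5.5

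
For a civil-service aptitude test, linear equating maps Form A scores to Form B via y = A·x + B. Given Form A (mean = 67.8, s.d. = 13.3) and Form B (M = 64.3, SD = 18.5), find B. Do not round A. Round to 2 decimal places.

A = SD_Y / SD_X = 18.5 / 13.3 = 1.390977
B = M_Y − A·M_X = 64.3 − 1.390977 × 67.8 = -30.01

-30.01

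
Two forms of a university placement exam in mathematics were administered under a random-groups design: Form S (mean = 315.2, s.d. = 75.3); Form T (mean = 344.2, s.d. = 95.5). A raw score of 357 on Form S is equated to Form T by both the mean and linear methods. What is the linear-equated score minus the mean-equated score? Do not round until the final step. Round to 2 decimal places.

11.21

Mean-equated: 357 + (344.2 − 315.2) = 386.00
Linear-equated: (95.5/75.3)(357 − 315.2) + 344.2 = 397.213
Difference = 397.213 − 386.00 = 11.21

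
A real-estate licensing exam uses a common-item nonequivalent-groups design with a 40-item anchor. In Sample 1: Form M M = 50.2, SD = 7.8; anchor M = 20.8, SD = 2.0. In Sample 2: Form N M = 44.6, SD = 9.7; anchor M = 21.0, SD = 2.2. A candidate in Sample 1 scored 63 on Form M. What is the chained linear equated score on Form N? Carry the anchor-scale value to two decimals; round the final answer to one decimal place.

Form M → anchor (Sample 1): v = (2.0/7.8)(63 − 50.2) + 20.8 = 24.08
anchor → Form N (Sample 2): y = (9.7/2.2)(24.08 − 21.0) + 44.6 = 58.2

58.2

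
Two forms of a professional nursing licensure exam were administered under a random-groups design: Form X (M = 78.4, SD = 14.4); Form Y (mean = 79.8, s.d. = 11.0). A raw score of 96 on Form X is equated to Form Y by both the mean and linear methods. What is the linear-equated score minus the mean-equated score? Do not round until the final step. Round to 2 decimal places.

-4.16

Mean-equated: 96 + (79.8 − 78.4) = 97.40
Linear-equated: (11.0/14.4)(96 − 78.4) + 79.8 = 93.244
Difference = 93.244 − 97.40 = -4.16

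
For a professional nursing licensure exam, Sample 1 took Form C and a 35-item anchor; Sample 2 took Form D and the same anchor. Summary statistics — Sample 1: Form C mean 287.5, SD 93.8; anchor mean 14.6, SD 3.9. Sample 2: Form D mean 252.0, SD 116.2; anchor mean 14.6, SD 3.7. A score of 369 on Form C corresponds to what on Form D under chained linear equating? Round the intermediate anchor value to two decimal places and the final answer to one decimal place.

358.5

Form C → anchor (Sample 1): v = (3.9/93.8)(369 − 287.5) + 14.6 = 17.99
anchor → Form D (Sample 2): y = (116.2/3.7)(17.99 − 14.6) + 252.0 = 358.5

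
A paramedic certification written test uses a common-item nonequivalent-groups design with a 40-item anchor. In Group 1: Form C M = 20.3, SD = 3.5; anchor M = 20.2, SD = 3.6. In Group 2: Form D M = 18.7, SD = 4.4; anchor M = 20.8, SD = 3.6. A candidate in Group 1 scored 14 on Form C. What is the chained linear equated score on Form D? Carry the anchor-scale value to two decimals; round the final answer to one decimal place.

Form C → anchor (Group 1): v = (3.6/3.5)(14 − 20.3) + 20.2 = 13.72
anchor → Form D (Group 2): y = (4.4/3.6)(13.72 − 20.8) + 18.7 = 10.0

10.0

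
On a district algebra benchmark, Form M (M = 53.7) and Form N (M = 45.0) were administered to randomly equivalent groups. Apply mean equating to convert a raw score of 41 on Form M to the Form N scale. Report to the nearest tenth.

32.3

Mean equating: y = x + (M_Y − M_X) = 41 + (45.0 − 53.7) = 32.3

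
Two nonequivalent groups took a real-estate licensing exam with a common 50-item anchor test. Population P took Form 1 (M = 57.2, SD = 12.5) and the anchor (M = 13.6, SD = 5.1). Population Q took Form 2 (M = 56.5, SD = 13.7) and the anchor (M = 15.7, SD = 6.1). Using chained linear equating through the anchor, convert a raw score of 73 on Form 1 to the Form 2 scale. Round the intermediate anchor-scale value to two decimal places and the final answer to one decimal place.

Form 1 → anchor (Population P): v = (5.1/12.5)(73 − 57.2) + 13.6 = 20.05
anchor → Form 2 (Population Q): y = (13.7/6.1)(20.05 − 15.7) + 56.5 = 66.3

66.3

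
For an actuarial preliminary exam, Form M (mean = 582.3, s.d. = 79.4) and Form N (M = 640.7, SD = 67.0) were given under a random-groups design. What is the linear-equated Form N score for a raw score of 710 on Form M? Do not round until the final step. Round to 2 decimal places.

Linear equating: y = (SD_Y/SD_X)(x − M_X) + M_Y
y = (67.0/79.4)(710 − 582.3) + 640.7
y = 0.843829 × 127.7 + 640.7 = 107.7569 + 640.7 = 748.46

748.46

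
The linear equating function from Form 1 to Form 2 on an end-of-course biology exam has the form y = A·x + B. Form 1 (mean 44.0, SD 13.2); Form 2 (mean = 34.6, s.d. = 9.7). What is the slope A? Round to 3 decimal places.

A = SD_Y / SD_X = 9.7 / 13.2 = 0.735

0.735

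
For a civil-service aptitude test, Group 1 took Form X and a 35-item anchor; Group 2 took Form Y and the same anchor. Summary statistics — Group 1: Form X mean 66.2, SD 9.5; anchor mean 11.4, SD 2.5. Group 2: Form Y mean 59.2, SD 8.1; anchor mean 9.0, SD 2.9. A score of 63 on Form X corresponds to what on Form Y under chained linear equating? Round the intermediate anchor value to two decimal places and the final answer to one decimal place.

Form X → anchor (Group 1): v = (2.5/9.5)(63 − 66.2) + 11.4 = 10.56
anchor → Form Y (Group 2): y = (8.1/2.9)(10.56 − 9.0) + 59.2 = 63.6

63.6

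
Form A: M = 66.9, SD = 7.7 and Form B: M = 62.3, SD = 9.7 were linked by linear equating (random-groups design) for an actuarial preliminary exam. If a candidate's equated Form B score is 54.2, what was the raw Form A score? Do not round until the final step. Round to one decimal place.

Invert y = (SD_Y/SD_X)(x − M_X) + M_Y:
x = (SD_X/SD_Y)(y − M_Y) + M_X = (7.7/9.7)(54.2 − 62.3) + 66.9
x = 0.793814 × -8.100 + 66.9 = 60.5

60.5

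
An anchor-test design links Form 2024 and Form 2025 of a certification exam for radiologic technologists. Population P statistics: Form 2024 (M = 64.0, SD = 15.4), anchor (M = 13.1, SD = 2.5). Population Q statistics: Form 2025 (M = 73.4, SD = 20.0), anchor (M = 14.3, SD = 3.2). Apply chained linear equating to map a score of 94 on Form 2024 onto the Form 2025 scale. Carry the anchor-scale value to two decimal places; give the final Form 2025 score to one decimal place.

Form 2024 → anchor (Population P): v = (2.5/15.4)(94 − 64.0) + 13.1 = 17.97
anchor → Form 2025 (Population Q): y = (20.0/3.2)(17.97 − 14.3) + 73.4 = 96.3

96.3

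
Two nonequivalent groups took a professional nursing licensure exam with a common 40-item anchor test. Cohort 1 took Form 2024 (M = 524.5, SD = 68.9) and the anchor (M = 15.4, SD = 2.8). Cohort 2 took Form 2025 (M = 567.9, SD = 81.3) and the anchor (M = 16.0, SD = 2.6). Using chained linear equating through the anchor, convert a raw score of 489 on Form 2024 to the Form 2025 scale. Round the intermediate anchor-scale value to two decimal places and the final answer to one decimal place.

Form 2024 → anchor (Cohort 1): v = (2.8/68.9)(489 − 524.5) + 15.4 = 13.96
anchor → Form 2025 (Cohort 2): y = (81.3/2.6)(13.96 − 16.0) + 567.9 = 504.1

504.1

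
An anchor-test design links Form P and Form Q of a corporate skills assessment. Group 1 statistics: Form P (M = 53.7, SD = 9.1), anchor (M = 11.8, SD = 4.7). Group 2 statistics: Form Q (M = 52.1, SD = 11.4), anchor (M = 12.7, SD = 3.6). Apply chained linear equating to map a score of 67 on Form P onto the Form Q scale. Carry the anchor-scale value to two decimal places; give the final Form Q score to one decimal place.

71.0

Form P → anchor (Group 1): v = (4.7/9.1)(67 − 53.7) + 11.8 = 18.67
anchor → Form Q (Group 2): y = (11.4/3.6)(18.67 − 12.7) + 52.1 = 71.0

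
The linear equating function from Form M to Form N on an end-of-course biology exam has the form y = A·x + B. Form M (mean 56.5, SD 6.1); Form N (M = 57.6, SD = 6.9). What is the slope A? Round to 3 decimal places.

A = SD_Y / SD_X = 6.9 / 6.1 = 1.131

1.131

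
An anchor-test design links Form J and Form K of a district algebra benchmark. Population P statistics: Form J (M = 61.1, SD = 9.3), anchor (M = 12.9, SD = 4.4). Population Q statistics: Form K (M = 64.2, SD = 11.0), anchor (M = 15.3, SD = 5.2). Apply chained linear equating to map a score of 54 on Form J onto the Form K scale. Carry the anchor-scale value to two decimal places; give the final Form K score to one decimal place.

52.0

Form J → anchor (Population P): v = (4.4/9.3)(54 − 61.1) + 12.9 = 9.54
anchor → Form K (Population Q): y = (11.0/5.2)(9.54 − 15.3) + 64.2 = 52.0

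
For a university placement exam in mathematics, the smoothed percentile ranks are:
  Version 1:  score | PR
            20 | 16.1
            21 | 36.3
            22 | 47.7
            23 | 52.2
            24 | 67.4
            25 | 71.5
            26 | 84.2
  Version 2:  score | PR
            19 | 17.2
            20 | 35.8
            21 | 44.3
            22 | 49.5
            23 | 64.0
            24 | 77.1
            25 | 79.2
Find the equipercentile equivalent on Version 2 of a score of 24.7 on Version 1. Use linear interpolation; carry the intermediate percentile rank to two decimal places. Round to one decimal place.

PR of 24.7 on Version 1: 67.4 + (24.7 − 24)/(25 − 24) × (71.5 − 67.4) = 70.27
On Version 2, PR 70.27 falls between score 23 (PR 64.0) and 24 (PR 77.1).
Interpolate: 23 + (70.27 − 64.0)/(77.1 − 64.0) × (24 − 23) = 23.5

23.5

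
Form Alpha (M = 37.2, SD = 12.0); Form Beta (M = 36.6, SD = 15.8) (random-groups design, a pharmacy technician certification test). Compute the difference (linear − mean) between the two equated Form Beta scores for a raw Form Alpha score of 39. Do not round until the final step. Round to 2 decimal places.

Mean-equated: 39 + (36.6 − 37.2) = 38.40
Linear-equated: (15.8/12.0)(39 − 37.2) + 36.6 = 38.970
Difference = 38.970 − 38.40 = 0.57

0.57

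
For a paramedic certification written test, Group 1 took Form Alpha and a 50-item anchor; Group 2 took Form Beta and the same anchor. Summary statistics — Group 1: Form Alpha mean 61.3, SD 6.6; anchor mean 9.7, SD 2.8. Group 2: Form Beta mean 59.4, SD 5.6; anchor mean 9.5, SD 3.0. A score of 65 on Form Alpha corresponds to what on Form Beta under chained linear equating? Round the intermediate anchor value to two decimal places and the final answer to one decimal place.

Form Alpha → anchor (Group 1): v = (2.8/6.6)(65 − 61.3) + 9.7 = 11.27
anchor → Form Beta (Group 2): y = (5.6/3.0)(11.27 − 9.5) + 59.4 = 62.7

62.7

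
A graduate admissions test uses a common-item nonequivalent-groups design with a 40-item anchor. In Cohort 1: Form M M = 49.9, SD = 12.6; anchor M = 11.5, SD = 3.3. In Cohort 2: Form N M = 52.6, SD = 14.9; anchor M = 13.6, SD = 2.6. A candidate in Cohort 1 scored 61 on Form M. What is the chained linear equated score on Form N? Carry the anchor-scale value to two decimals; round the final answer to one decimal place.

57.2

Form M → anchor (Cohort 1): v = (3.3/12.6)(61 − 49.9) + 11.5 = 14.41
anchor → Form N (Cohort 2): y = (14.9/2.6)(14.41 − 13.6) + 52.6 = 57.2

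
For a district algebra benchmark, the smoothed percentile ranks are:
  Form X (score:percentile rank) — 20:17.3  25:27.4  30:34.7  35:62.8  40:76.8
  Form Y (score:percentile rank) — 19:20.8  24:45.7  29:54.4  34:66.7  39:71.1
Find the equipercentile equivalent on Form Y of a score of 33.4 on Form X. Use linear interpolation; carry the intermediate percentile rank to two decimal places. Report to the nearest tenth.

PR of 33.4 on Form X: 34.7 + (33.4 − 30)/(35 − 30) × (62.8 − 34.7) = 53.81
On Form Y, PR 53.81 falls between score 24 (PR 45.7) and 29 (PR 54.4).
Interpolate: 24 + (53.81 − 45.7)/(54.4 − 45.7) × (29 − 24) = 28.7

28.7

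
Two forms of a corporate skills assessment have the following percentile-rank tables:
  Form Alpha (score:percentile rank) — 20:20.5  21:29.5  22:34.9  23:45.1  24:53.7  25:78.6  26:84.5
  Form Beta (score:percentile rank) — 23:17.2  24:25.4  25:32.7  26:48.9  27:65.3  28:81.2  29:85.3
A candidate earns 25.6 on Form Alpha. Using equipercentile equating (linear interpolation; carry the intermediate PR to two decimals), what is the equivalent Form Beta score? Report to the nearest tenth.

PR of 25.6 on Form Alpha: 78.6 + (25.6 − 25)/(26 − 25) × (84.5 − 78.6) = 82.14
On Form Beta, PR 82.14 falls between score 28 (PR 81.2) and 29 (PR 85.3).
Interpolate: 28 + (82.14 − 81.2)/(85.3 − 81.2) × (29 − 28) = 28.2

28.2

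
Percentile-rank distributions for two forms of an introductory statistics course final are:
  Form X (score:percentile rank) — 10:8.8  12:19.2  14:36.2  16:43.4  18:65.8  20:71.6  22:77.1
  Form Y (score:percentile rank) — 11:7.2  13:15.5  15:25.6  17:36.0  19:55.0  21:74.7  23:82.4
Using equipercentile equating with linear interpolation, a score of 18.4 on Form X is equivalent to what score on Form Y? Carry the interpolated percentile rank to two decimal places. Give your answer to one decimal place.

20.2

PR of 18.4 on Form X: 65.8 + (18.4 − 18)/(20 − 18) × (71.6 − 65.8) = 66.96
On Form Y, PR 66.96 falls between score 19 (PR 55.0) and 21 (PR 74.7).
Interpolate: 19 + (66.96 − 55.0)/(74.7 − 55.0) × (21 − 19) = 20.2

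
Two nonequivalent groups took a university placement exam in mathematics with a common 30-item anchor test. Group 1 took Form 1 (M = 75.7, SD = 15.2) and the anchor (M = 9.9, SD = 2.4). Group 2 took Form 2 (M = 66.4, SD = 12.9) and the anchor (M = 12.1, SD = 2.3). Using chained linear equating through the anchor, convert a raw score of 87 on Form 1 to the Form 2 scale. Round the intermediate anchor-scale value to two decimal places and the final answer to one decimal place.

64.0

Form 1 → anchor (Group 1): v = (2.4/15.2)(87 − 75.7) + 9.9 = 11.68
anchor → Form 2 (Group 2): y = (12.9/2.3)(11.68 − 12.1) + 66.4 = 64.0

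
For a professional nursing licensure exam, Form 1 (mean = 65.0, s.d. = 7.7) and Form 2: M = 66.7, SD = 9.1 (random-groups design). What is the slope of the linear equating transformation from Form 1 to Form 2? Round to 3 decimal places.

A = SD_Y / SD_X = 9.1 / 7.7 = 1.182

1.182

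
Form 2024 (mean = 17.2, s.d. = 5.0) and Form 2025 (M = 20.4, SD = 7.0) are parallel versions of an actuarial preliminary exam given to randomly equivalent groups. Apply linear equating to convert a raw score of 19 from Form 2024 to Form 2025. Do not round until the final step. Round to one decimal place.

22.9

Linear equating: y = (SD_Y/SD_X)(x − M_X) + M_Y
y = (7.0/5.0)(19 − 17.2) + 20.4
y = 1.400000 × 1.8 + 20.4 = 2.5200 + 20.4 = 22.9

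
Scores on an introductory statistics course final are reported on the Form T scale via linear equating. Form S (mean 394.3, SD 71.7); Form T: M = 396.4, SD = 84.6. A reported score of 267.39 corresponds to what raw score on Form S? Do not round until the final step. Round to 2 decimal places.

Invert y = (SD_Y/SD_X)(x − M_X) + M_Y:
x = (SD_X/SD_Y)(y − M_Y) + M_X = (71.7/84.6)(267.39 − 396.4) + 394.3
x = 0.847518 × -129.010 + 394.3 = 284.96

284.96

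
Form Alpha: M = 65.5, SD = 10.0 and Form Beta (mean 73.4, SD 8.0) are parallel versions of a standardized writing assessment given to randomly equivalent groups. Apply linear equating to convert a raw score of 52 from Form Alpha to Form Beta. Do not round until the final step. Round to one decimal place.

Linear equating: y = (SD_Y/SD_X)(x − M_X) + M_Y
y = (8.0/10.0)(52 − 65.5) + 73.4
y = 0.800000 × -13.5 + 73.4 = -10.8000 + 73.4 = 62.6

62.6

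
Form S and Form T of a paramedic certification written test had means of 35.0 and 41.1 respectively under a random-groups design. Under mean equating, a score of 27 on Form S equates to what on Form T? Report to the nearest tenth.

33.1

Mean equating: y = x + (M_Y − M_X) = 27 + (41.1 − 35.0) = 33.1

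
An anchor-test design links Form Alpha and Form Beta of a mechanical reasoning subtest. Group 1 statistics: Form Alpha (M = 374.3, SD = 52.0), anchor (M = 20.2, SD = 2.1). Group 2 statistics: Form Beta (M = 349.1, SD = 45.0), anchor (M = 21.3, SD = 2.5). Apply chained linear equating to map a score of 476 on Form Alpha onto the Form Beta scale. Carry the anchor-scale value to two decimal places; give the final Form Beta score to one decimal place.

Form Alpha → anchor (Group 1): v = (2.1/52.0)(476 − 374.3) + 20.2 = 24.31
anchor → Form Beta (Group 2): y = (45.0/2.5)(24.31 − 21.3) + 349.1 = 403.3

403.3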